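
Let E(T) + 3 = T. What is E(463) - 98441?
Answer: -97981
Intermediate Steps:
E(T) = -3 + T
E(463) - 98441 = (-3 + 463) - 98441 = 460 - 98441 = -97981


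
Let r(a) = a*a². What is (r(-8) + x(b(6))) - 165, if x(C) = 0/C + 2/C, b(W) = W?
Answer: -2030/3 ≈ -676.67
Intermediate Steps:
r(a) = a³
x(C) = 2/C (x(C) = 0 + 2/C = 2/C)
(r(-8) + x(b(6))) - 165 = ((-8)³ + 2/6) - 165 = (-512 + 2*(⅙)) - 165 = (-512 + ⅓) - 165 = -1535/3 - 165 = -2030/3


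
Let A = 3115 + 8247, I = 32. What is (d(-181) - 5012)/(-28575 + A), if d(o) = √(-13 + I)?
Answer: 716/2459 - √19/17213 ≈ 0.29092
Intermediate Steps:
A = 11362
d(o) = √19 (d(o) = √(-13 + 32) = √19)
(d(-181) - 5012)/(-28575 + A) = (√19 - 5012)/(-28575 + 11362) = (-5012 + √19)/(-17213) = (-5012 + √19)*(-1/17213) = 716/2459 - √19/17213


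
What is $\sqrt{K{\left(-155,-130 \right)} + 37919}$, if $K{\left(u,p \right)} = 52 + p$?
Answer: $\sqrt{37841} \approx 194.53$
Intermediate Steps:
$\sqrt{K{\left(-155,-130 \right)} + 37919} = \sqrt{\left(52 - 130\right) + 37919} = \sqrt{-78 + 37919} = \sqrt{37841}$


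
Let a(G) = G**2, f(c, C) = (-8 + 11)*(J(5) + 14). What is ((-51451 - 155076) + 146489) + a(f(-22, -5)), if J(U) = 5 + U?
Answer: -54854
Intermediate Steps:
f(c, C) = 72 (f(c, C) = (-8 + 11)*((5 + 5) + 14) = 3*(10 + 14) = 3*24 = 72)
((-51451 - 155076) + 146489) + a(f(-22, -5)) = ((-51451 - 155076) + 146489) + 72**2 = (-206527 + 146489) + 5184 = -60038 + 5184 = -54854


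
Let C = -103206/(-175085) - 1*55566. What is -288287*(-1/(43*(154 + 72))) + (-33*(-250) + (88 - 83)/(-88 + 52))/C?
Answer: 50231018154295139/1701777854287296 ≈ 29.517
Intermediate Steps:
C = -9728669904/175085 (C = -103206*(-1/175085) - 55566 = 103206/175085 - 55566 = -9728669904/175085 ≈ -55565.)
-288287*(-1/(43*(154 + 72))) + (-33*(-250) + (88 - 83)/(-88 + 52))/C = -288287*(-1/(43*(154 + 72))) + (-33*(-250) + (88 - 83)/(-88 + 52))/(-9728669904/175085) = -288287/(226*(-43)) + (8250 + 5/(-36))*(-175085/9728669904) = -288287/(-9718) + (8250 + 5*(-1/36))*(-175085/9728669904) = -288287*(-1/9718) + (8250 - 5/36)*(-175085/9728669904) = 288287/9718 + (296995/36)*(-175085/9728669904) = 288287/9718 - 51999369575/350232116544 = 50231018154295139/1701777854287296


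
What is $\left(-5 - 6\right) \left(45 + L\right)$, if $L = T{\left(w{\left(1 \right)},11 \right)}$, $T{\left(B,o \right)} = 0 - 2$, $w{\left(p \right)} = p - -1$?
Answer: $-473$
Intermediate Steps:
$w{\left(p \right)} = 1 + p$ ($w{\left(p \right)} = p + 1 = 1 + p$)
$T{\left(B,o \right)} = -2$ ($T{\left(B,o \right)} = 0 - 2 = -2$)
$L = -2$
$\left(-5 - 6\right) \left(45 + L\right) = \left(-5 - 6\right) \left(45 - 2\right) = \left(-5 - 6\right) 43 = \left(-11\right) 43 = -473$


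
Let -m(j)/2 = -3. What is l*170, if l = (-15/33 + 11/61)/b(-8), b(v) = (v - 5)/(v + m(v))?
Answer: -62560/8723 ≈ -7.1718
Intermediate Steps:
m(j) = 6 (m(j) = -2*(-3) = 6)
b(v) = (-5 + v)/(6 + v) (b(v) = (v - 5)/(v + 6) = (-5 + v)/(6 + v))
l = -368/8723 (l = (-15/33 + 11/61)/(((-5 - 8)/(6 - 8))) = (-15*1/33 + 11*(1/61))/((-13/(-2))) = (-5/11 + 11/61)/((-½*(-13))) = -184/(671*13/2) = -184/671*2/13 = -368/8723 ≈ -0.042187)
l*170 = -368/8723*170 = -62560/8723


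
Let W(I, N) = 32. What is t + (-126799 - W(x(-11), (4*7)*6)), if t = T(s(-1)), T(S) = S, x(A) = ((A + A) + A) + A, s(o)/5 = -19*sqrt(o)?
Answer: -126831 - 95*I ≈ -1.2683e+5 - 95.0*I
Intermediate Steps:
s(o) = -95*sqrt(o) (s(o) = 5*(-19*sqrt(o)) = -95*sqrt(o))
x(A) = 4*A (x(A) = (2*A + A) + A = 3*A + A = 4*A)
t = -95*I ≈ -95.0*I
t + (-126799 - W(x(-11), (4*7)*6)) = -95*I + (-126799 - 1*32) = -95*I + (-126799 - 32) = -95*I - 126831 = -126831 - 95*I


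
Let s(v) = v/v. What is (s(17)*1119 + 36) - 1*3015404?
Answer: -3014249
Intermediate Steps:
s(v) = 1
(s(17)*1119 + 36) - 1*3015404 = (1*1119 + 36) - 1*3015404 = (1119 + 36) - 3015404 = 1155 - 3015404 = -3014249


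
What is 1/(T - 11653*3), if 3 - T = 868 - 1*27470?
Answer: -1/8354 ≈ -0.00011970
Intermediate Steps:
T = 26605 (T = 3 - (868 - 1*27470) = 3 - (868 - 27470) = 3 - 1*(-26602) = 3 + 26602 = 26605)
1/(T - 11653*3) = 1/(26605 - 11653*3) = 1/(26605 - 34959) = 1/(-8354) = -1/8354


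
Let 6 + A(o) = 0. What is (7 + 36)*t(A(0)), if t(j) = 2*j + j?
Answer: -774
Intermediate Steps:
A(o) = -6 (A(o) = -6 + 0 = -6)
t(j) = 3*j
(7 + 36)*t(A(0)) = (7 + 36)*(3*(-6)) = 43*(-18) = -774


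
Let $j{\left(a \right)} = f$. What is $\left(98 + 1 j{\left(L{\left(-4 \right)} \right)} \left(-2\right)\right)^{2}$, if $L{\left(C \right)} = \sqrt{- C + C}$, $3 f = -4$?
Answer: $\frac{91204}{9} \approx 10134.0$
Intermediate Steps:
$f = - \frac{4}{3}$ ($f = \frac{1}{3} \left(-4\right) = - \frac{4}{3} \approx -1.3333$)
$L{\left(C \right)} = 0$ ($L{\left(C \right)} = \sqrt{0} = 0$)
$j{\left(a \right)} = - \frac{4}{3}$
$\left(98 + 1 j{\left(L{\left(-4 \right)} \right)} \left(-2\right)\right)^{2} = \left(98 + 1 \left(- \frac{4}{3}\right) \left(-2\right)\right)^{2} = \left(98 - - \frac{8}{3}\right)^{2} = \left(98 + \frac{8}{3}\right)^{2} = \left(\frac{302}{3}\right)^{2} = \frac{91204}{9}$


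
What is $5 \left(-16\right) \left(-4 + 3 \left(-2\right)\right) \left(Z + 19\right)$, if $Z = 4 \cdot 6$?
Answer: $34400$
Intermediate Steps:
$Z = 24$
$5 \left(-16\right) \left(-4 + 3 \left(-2\right)\right) \left(Z + 19\right) = 5 \left(-16\right) \left(-4 + 3 \left(-2\right)\right) \left(24 + 19\right) = - 80 \left(-4 - 6\right) 43 = - 80 \left(\left(-10\right) 43\right) = \left(-80\right) \left(-430\right) = 34400$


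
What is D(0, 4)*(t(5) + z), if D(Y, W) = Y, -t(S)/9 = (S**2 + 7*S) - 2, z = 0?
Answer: 0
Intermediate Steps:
t(S) = 18 - 63*S - 9*S**2 (t(S) = -9*((S**2 + 7*S) - 2) = -9*(-2 + S**2 + 7*S) = 18 - 63*S - 9*S**2)
D(0, 4)*(t(5) + z) = 0*((18 - 63*5 - 9*5**2) + 0) = 0*((18 - 315 - 9*25) + 0) = 0*((18 - 315 - 225) + 0) = 0*(-522 + 0) = 0*(-522) = 0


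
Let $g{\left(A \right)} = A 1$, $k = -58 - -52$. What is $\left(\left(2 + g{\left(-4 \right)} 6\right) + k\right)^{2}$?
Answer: $784$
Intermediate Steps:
$k = -6$ ($k = -58 + 52 = -6$)
$g{\left(A \right)} = A$
$\left(\left(2 + g{\left(-4 \right)} 6\right) + k\right)^{2} = \left(\left(2 - 24\right) - 6\right)^{2} = \left(-22 - 6\right)^{2} = \left(-28\right)^{2} = 784$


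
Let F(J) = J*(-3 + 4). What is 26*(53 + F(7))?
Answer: 1560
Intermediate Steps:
F(J) = J (F(J) = J*1 = J)
26*(53 + F(7)) = 26*(53 + 7) = 26*60 = 1560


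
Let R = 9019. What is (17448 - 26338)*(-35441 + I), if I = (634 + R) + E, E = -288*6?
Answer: 244617240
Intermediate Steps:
E = -1728
I = 7925 (I = (634 + 9019) - 1728 = 9653 - 1728 = 7925)
(17448 - 26338)*(-35441 + I) = (17448 - 26338)*(-35441 + 7925) = -8890*(-27516) = 244617240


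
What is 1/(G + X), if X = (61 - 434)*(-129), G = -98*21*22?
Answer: 1/2841 ≈ 0.00035199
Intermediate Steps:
G = -45276 (G = -2058*22 = -45276)
X = 48117 (X = -373*(-129) = 48117)
1/(G + X) = 1/(-45276 + 48117) = 1/2841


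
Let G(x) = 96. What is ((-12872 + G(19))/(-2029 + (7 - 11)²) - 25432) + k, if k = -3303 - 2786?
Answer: -63438997/2013 ≈ -31515.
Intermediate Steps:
k = -6089
((-12872 + G(19))/(-2029 + (7 - 11)²) - 25432) + k = ((-12872 + 96)/(-2029 + (7 - 11)²) - 25432) - 6089 = (-12776/(-2029 + (-4)²) - 25432) - 6089 = (-12776/(-2029 + 16) - 25432) - 6089 = (-12776/(-2013) - 25432) - 6089 = (-12776*(-1/2013) - 25432) - 6089 = (12776/2013 - 25432) - 6089 = -51181840/2013 - 6089 = -63438997/2013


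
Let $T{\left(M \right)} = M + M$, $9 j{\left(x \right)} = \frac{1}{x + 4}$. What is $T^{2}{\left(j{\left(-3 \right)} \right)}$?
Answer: $\frac{4}{81} \approx 0.049383$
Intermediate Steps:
$j{\left(x \right)} = \frac{1}{9 \left(4 + x\right)}$ ($j{\left(x \right)} = \frac{1}{9 \left(x + 4\right)} = \frac{1}{9 \left(4 + x\right)}$)
$T{\left(M \right)} = 2 M$
$T^{2}{\left(j{\left(-3 \right)} \right)} = \left(2 \frac{1}{9 \left(4 - 3\right)}\right)^{2} = \left(2 \frac{1}{9 \cdot 1}\right)^{2} = \left(2 \cdot \frac{1}{9} \cdot 1\right)^{2} = \left(2 \cdot \frac{1}{9}\right)^{2} = \left(\frac{2}{9}\right)^{2} = \frac{4}{81}$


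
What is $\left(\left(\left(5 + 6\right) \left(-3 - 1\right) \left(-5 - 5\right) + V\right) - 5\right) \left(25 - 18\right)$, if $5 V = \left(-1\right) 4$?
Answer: $\frac{15197}{5} \approx 3039.4$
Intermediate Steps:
$V = - \frac{4}{5}$ ($V = \frac{\left(-1\right) 4}{5} = \frac{1}{5} \left(-4\right) = - \frac{4}{5} \approx -0.8$)
$\left(\left(\left(5 + 6\right) \left(-3 - 1\right) \left(-5 - 5\right) + V\right) - 5\right) \left(25 - 18\right) = \left(\left(\left(5 + 6\right) \left(-3 - 1\right) \left(-5 - 5\right) - \frac{4}{5}\right) - 5\right) \left(25 - 18\right) = \left(\left(11 \left(\left(-4\right) \left(-10\right)\right) - \frac{4}{5}\right) - 5\right) 7 = \left(\left(11 \cdot 40 - \frac{4}{5}\right) - 5\right) 7 = \left(\left(440 - \frac{4}{5}\right) - 5\right) 7 = \left(\frac{2196}{5} - 5\right) 7 = \frac{2171}{5} \cdot 7 = \frac{15197}{5}$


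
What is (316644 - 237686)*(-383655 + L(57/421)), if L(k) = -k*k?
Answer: -5369096554453632/177241 ≈ -3.0293e+10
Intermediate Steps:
L(k) = -k²
(316644 - 237686)*(-383655 + L(57/421)) = (316644 - 237686)*(-383655 - (57/421)²) = 78958*(-383655 - (57*(1/421))²) = 78958*(-383655 - (57/421)²) = 78958*(-383655 - 1*3249/177241) = 78958*(-383655 - 3249/177241) = 78958*(-67999399104/177241) = -5369096554453632/177241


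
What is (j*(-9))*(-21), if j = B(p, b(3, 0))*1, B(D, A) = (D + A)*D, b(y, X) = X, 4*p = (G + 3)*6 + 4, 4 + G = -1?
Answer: 756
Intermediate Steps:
G = -5 (G = -4 - 1 = -5)
p = -2 (p = ((-5 + 3)*6 + 4)/4 = (-2*6 + 4)/4 = (-12 + 4)/4 = (1/4)*(-8) = -2)
B(D, A) = D*(A + D) (B(D, A) = (A + D)*D = D*(A + D))
j = 4 (j = -2*(0 - 2)*1 = -2*(-2)*1 = 4*1 = 4)
(j*(-9))*(-21) = (4*(-9))*(-21) = -36*(-21) = 756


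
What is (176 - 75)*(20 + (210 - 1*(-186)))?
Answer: 42016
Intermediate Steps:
(176 - 75)*(20 + (210 - 1*(-186))) = 101*(20 + (210 + 186)) = 101*(20 + 396) = 101*416 = 42016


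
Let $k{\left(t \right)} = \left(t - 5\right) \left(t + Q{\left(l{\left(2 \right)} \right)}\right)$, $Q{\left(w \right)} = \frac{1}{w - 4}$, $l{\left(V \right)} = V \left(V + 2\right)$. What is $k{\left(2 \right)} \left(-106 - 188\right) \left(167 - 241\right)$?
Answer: $-146853$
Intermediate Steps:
$l{\left(V \right)} = V \left(2 + V\right)$
$Q{\left(w \right)} = \frac{1}{-4 + w}$
$k{\left(t \right)} = \left(-5 + t\right) \left(\frac{1}{4} + t\right)$ ($k{\left(t \right)} = \left(t - 5\right) \left(t + \frac{1}{-4 + 2 \left(2 + 2\right)}\right) = \left(-5 + t\right) \left(t + \frac{1}{-4 + 2 \cdot 4}\right) = \left(-5 + t\right) \left(t + \frac{1}{-4 + 8}\right) = \left(-5 + t\right) \left(t + \frac{1}{4}\right) = \left(-5 + t\right) \left(\frac{1}{4} + t\right)$)
$k{\left(2 \right)} \left(-106 - 188\right) \left(167 - 241\right) = \left(- \frac{5}{4} + 2^{2} - \frac{19}{2}\right) \left(-106 - 188\right) \left(167 - 241\right) = \left(- \frac{5}{4} + 4 - \frac{19}{2}\right) \left(\left(-294\right) \left(-74\right)\right) = \left(- \frac{27}{4}\right) 21756 = -146853$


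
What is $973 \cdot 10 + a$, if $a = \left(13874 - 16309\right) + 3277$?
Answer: $10572$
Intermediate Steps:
$a = 842$ ($a = -2435 + 3277 = 842$)
$973 \cdot 10 + a = 973 \cdot 10 + 842 = 9730 + 842 = 10572$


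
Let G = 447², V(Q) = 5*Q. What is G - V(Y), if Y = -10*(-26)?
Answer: 198509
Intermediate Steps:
Y = 260
G = 199809
G - V(Y) = 199809 - 5*260 = 199809 - 1*1300 = 199809 - 1300 = 198509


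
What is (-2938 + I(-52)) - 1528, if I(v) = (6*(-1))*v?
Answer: -4154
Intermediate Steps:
I(v) = -6*v
(-2938 + I(-52)) - 1528 = (-2938 - 6*(-52)) - 1528 = (-2938 + 312) - 1528 = -2626 - 1528 = -4154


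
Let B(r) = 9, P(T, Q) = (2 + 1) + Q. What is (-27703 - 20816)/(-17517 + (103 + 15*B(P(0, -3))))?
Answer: 48519/17279 ≈ 2.8080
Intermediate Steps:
P(T, Q) = 3 + Q
(-27703 - 20816)/(-17517 + (103 + 15*B(P(0, -3)))) = (-27703 - 20816)/(-17517 + (103 + 15*9)) = -48519/(-17517 + (103 + 135)) = -48519/(-17517 + 238) = -48519/(-17279) = -48519*(-1/17279) = 48519/17279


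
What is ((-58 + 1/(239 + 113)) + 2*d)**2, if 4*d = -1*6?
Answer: 461003841/123904 ≈ 3720.7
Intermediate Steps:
d = -3/2 (d = (-1*6)/4 = (1/4)*(-6) = -3/2 ≈ -1.5000)
((-58 + 1/(239 + 113)) + 2*d)**2 = ((-58 + 1/(239 + 113)) + 2*(-3/2))**2 = ((-58 + 1/352) - 3)**2 = (-20415/352 - 3)**2 = (-21471/352)**2 = 461003841/123904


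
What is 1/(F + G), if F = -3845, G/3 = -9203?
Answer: -1/31454 ≈ -3.1792e-5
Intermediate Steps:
G = -27609 (G = 3*(-9203) = -27609)
1/(F + G) = 1/(-3845 - 27609) = 1/(-31454) = -1/31454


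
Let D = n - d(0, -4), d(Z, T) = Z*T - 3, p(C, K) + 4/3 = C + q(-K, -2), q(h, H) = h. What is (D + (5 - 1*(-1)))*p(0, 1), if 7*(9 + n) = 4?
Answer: -4/3 ≈ -1.3333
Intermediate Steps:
n = -59/7 (n = -9 + (⅐)*4 = -9 + 4/7 = -59/7 ≈ -8.4286)
p(C, K) = -4/3 + C - K (p(C, K) = -4/3 + (C - K) = -4/3 + C - K)
d(Z, T) = -3 + T*Z (d(Z, T) = T*Z - 3 = -3 + T*Z)
D = -38/7 (D = -59/7 - (-3 - 4*0) = -59/7 - (-3 + 0) = -59/7 - 1*(-3) = -59/7 + 3 = -38/7 ≈ -5.4286)
(D + (5 - 1*(-1)))*p(0, 1) = (-38/7 + (5 - 1*(-1)))*(-4/3 + 0 - 1*1) = (-38/7 + (5 + 1))*(-4/3 + 0 - 1) = (-38/7 + 6)*(-7/3) = (4/7)*(-7/3) = -4/3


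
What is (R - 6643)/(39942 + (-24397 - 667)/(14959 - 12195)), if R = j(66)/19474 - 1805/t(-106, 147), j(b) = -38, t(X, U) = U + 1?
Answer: -6627136361815/39764555413856 ≈ -0.16666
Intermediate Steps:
t(X, U) = 1 + U
R = -17578097/1441076 (R = -38/19474 - 1805/(1 + 147) = -38*1/19474 - 1805/148 = -19/9737 - 1805*1/148 = -19/9737 - 1805/148 = -17578097/1441076 ≈ -12.198)
(R - 6643)/(39942 + (-24397 - 667)/(14959 - 12195)) = (-17578097/1441076 - 6643)/(39942 + (-24397 - 667)/(14959 - 12195)) = -9590645965/(1441076*(39942 - 25064/2764)) = -9590645965/(1441076*(39942 - 25064*1/2764)) = -9590645965/(1441076*(39942 - 6266/691)) = -9590645965/(1441076*27593656/691) = -9590645965/1441076*691/27593656 = -6627136361815/39764555413856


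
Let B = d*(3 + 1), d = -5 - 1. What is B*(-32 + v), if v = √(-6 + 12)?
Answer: 768 - 24*√6 ≈ 709.21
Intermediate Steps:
d = -6
v = √6 ≈ 2.4495
B = -24 (B = -6*(3 + 1) = -6*4 = -24)
B*(-32 + v) = -24*(-32 + √6) = 768 - 24*√6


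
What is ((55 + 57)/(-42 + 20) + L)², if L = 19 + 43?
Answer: 391876/121 ≈ 3238.6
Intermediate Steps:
L = 62
((55 + 57)/(-42 + 20) + L)² = ((55 + 57)/(-42 + 20) + 62)² = (112/(-22) + 62)² = (112*(-1/22) + 62)² = (-56/11 + 62)² = (626/11)² = 391876/121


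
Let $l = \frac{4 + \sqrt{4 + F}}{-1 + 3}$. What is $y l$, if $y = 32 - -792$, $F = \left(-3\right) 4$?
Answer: $1648 + 824 i \sqrt{2} \approx 1648.0 + 1165.3 i$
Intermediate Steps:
$F = -12$
$y = 824$ ($y = 32 + 792 = 824$)
$l = 2 + i \sqrt{2}$ ($l = \frac{4 + \sqrt{4 - 12}}{-1 + 3} = \frac{4 + \sqrt{-8}}{2} = \left(4 + 2 i \sqrt{2}\right) \frac{1}{2} = 2 + i \sqrt{2} \approx 2.0 + 1.4142 i$)
$y l = 824 \left(2 + i \sqrt{2}\right) = 1648 + 824 i \sqrt{2}$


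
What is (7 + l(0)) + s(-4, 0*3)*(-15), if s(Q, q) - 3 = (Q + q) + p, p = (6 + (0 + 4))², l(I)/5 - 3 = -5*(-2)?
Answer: -1413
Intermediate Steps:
l(I) = 65 (l(I) = 15 + 5*(-5*(-2)) = 15 + 5*10 = 15 + 50 = 65)
p = 100 (p = (6 + 4)² = 10² = 100)
s(Q, q) = 103 + Q + q (s(Q, q) = 3 + ((Q + q) + 100) = 3 + (100 + Q + q) = 103 + Q + q)
(7 + l(0)) + s(-4, 0*3)*(-15) = (7 + 65) + (103 - 4 + 0*3)*(-15) = 72 + (103 - 4 + 0)*(-15) = 72 + 99*(-15) = 72 - 1485 = -1413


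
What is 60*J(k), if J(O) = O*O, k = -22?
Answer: 29040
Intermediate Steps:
J(O) = O**2
60*J(k) = 60*(-22)**2 = 60*484 = 29040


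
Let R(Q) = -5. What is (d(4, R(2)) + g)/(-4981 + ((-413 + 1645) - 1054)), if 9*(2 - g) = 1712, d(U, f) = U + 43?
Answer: 1271/43227 ≈ 0.029403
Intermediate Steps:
d(U, f) = 43 + U
g = -1694/9 (g = 2 - ⅑*1712 = 2 - 1712/9 = -1694/9 ≈ -188.22)
(d(4, R(2)) + g)/(-4981 + ((-413 + 1645) - 1054)) = ((43 + 4) - 1694/9)/(-4981 + ((-413 + 1645) - 1054)) = (47 - 1694/9)/(-4981 + (1232 - 1054)) = -1271/(9*(-4981 + 178)) = -1271/9/(-4803) = -1271/9*(-1/4803) = 1271/43227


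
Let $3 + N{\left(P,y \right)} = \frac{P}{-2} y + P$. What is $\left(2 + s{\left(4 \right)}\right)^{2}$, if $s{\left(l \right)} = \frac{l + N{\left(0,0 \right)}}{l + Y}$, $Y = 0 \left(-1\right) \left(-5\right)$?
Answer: $\frac{81}{16} \approx 5.0625$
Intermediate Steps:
$N{\left(P,y \right)} = -3 + P - \frac{P y}{2}$ ($N{\left(P,y \right)} = -3 + \left(\frac{P}{-2} y + P\right) = -3 + \left(P \left(- \frac{1}{2}\right) y + P\right) = -3 + \left(- \frac{P}{2} y + P\right) = -3 - \left(- P + \frac{P y}{2}\right) = -3 + P - \frac{P y}{2}$)
$Y = 0$ ($Y = 0 \left(-5\right) = 0$)
$s{\left(l \right)} = \frac{-3 + l}{l}$ ($s{\left(l \right)} = \frac{l - \left(3 + 0 \cdot 0\right)}{l + 0} = \frac{l + \left(-3 + 0 + 0\right)}{l} = \frac{l - 3}{l} = \frac{-3 + l}{l}$)
$\left(2 + s{\left(4 \right)}\right)^{2} = \left(2 + \frac{-3 + 4}{4}\right)^{2} = \left(2 + \frac{1}{4} \cdot 1\right)^{2} = \left(2 + \frac{1}{4}\right)^{2} = \left(\frac{9}{4}\right)^{2} = \frac{81}{16}$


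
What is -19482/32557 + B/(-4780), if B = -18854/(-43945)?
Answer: -186043011449/310855863850 ≈ -0.59849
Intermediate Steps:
B = 1714/3995 (B = -18854*(-1/43945) = 1714/3995 ≈ 0.42904)
-19482/32557 + B/(-4780) = -19482/32557 + (1714/3995)/(-4780) = -19482*1/32557 + (1714/3995)*(-1/4780) = -19482/32557 - 857/9548050 = -186043011449/310855863850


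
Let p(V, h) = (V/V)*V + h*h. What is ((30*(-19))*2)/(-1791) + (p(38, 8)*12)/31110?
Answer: 123064/182085 ≈ 0.67586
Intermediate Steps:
p(V, h) = V + h² (p(V, h) = 1*V + h² = V + h²)
((30*(-19))*2)/(-1791) + (p(38, 8)*12)/31110 = ((30*(-19))*2)/(-1791) + ((38 + 8²)*12)/31110 = -570*2*(-1/1791) + ((38 + 64)*12)*(1/31110) = -1140*(-1/1791) + (102*12)*(1/31110) = 380/597 + 1224*(1/31110) = 380/597 + 12/305 = 123064/182085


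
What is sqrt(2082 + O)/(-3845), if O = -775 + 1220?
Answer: -19*sqrt(7)/3845 ≈ -0.013074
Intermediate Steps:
O = 445
sqrt(2082 + O)/(-3845) = sqrt(2082 + 445)/(-3845) = sqrt(2527)*(-1/3845) = (19*sqrt(7))*(-1/3845) = -19*sqrt(7)/3845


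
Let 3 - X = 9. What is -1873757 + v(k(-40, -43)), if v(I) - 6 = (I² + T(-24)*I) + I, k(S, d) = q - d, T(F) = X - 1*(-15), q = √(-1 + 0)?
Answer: -1871473 + 96*I ≈ -1.8715e+6 + 96.0*I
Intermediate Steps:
X = -6 (X = 3 - 1*9 = 3 - 9 = -6)
q = I (q = √(-1) = I ≈ 1.0*I)
T(F) = 9 (T(F) = -6 - 1*(-15) = -6 + 15 = 9)
k(S, d) = I - d
v(I) = 6 + I² + 10*I (v(I) = 6 + ((I² + 9*I) + I) = 6 + (I² + 10*I) = 6 + I² + 10*I)
-1873757 + v(k(-40, -43)) = -1873757 + (6 + (I - 1*(-43))² + 10*(I - 1*(-43))) = -1873757 + (6 + (I + 43)² + 10*(I + 43)) = -1873757 + (6 + (43 + I)² + 10*(43 + I)) = -1873757 + (6 + (43 + I)² + (430 + 10*I)) = -1873757 + (436 + (43 + I)² + 10*I) = -1873321 + (43 + I)² + 10*I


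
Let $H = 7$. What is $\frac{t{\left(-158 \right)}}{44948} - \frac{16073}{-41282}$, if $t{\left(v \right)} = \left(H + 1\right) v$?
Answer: $\frac{167567189}{463885834} \approx 0.36123$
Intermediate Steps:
$t{\left(v \right)} = 8 v$ ($t{\left(v \right)} = \left(7 + 1\right) v = 8 v$)
$\frac{t{\left(-158 \right)}}{44948} - \frac{16073}{-41282} = \frac{8 \left(-158\right)}{44948} - \frac{16073}{-41282} = \left(-1264\right) \frac{1}{44948} - - \frac{16073}{41282} = - \frac{316}{11237} + \frac{16073}{41282} = \frac{167567189}{463885834}$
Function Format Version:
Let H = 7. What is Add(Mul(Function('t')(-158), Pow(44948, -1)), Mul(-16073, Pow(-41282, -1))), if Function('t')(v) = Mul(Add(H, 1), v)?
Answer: Rational(167567189, 463885834) ≈ 0.36123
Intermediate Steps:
Function('t')(v) = Mul(8, v) (Function('t')(v) = Mul(Add(7, 1), v) = Mul(8, v))
Add(Mul(Function('t')(-158), Pow(44948, -1)), Mul(-16073, Pow(-41282, -1))) = Add(Mul(Mul(8, -158), Pow(44948, -1)), Mul(-16073, Pow(-41282, -1))) = Add(Mul(-1264, Rational(1, 44948)), Mul(-16073, Rational(-1, 41282))) = Add(Rational(-316, 11237), Rational(16073, 41282)) = Rational(167567189, 463885834)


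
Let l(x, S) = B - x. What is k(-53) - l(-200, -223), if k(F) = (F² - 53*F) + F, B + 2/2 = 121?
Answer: 5245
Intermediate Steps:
B = 120 (B = -1 + 121 = 120)
l(x, S) = 120 - x
k(F) = F² - 52*F
k(-53) - l(-200, -223) = -53*(-52 - 53) - (120 - 1*(-200)) = -53*(-105) - (120 + 200) = 5565 - 1*320 = 5565 - 320 = 5245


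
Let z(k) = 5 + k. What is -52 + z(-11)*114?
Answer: -736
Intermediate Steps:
-52 + z(-11)*114 = -52 + (5 - 11)*114 = -52 - 6*114 = -52 - 684 = -736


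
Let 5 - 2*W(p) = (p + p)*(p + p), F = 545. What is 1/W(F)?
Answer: -2/1188095 ≈ -1.6834e-6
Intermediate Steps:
W(p) = 5/2 - 2*p**2 (W(p) = 5/2 - (p + p)*(p + p)/2 = 5/2 - 2*p*2*p/2 = 5/2 - 2*p**2)
1/W(F) = 1/(5/2 - 2*545**2) = 1/(5/2 - 2*297025) = 1/(5/2 - 594050) = 1/(-1188095/2) = -2/1188095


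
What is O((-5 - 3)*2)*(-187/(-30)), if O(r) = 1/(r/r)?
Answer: 187/30 ≈ 6.2333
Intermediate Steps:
O(r) = 1 (O(r) = 1/1 = 1)
O((-5 - 3)*2)*(-187/(-30)) = 1*(-187/(-30)) = 1*(-187*(-1/30)) = 1*(187/30) = 187/30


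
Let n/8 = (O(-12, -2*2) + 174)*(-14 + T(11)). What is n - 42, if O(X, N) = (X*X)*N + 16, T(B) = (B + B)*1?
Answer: -24746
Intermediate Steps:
T(B) = 2*B (T(B) = (2*B)*1 = 2*B)
O(X, N) = 16 + N*X**2 (O(X, N) = X**2*N + 16 = N*X**2 + 16 = 16 + N*X**2)
n = -24704 (n = 8*(((16 - 2*2*(-12)**2) + 174)*(-14 + 2*11)) = 8*(((16 - 4*144) + 174)*(-14 + 22)) = 8*(((16 - 576) + 174)*8) = 8*((-560 + 174)*8) = 8*(-386*8) = 8*(-3088) = -24704)
n - 42 = -24704 - 42 = -24746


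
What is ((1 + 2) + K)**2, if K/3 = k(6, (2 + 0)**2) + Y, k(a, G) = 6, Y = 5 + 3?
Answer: 2025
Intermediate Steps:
Y = 8
K = 42 (K = 3*(6 + 8) = 3*14 = 42)
((1 + 2) + K)**2 = ((1 + 2) + 42)**2 = (3 + 42)**2 = 45**2 = 2025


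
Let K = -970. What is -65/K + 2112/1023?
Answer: 12819/6014 ≈ 2.1315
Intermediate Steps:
-65/K + 2112/1023 = -65/(-970) + 2112/1023 = -65*(-1/970) + 2112*(1/1023) = 13/194 + 64/31 = 12819/6014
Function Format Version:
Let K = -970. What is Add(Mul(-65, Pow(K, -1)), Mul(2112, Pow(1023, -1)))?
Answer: Rational(12819, 6014) ≈ 2.1315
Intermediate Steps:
Add(Mul(-65, Pow(K, -1)), Mul(2112, Pow(1023, -1))) = Add(Mul(-65, Pow(-970, -1)), Mul(2112, Pow(1023, -1))) = Add(Mul(-65, Rational(-1, 970)), Mul(2112, Rational(1, 1023))) = Add(Rational(13, 194), Rational(64, 31)) = Rational(12819, 6014)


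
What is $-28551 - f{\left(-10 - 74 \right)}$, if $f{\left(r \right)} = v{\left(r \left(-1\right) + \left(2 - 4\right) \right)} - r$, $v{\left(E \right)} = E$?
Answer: $-28717$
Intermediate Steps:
$f{\left(r \right)} = -2 - 2 r$ ($f{\left(r \right)} = \left(r \left(-1\right) + \left(2 - 4\right)\right) - r = \left(- r - 2\right) - r = \left(-2 - r\right) - r = -2 - 2 r$)
$-28551 - f{\left(-10 - 74 \right)} = -28551 - \left(-2 - 2 \left(-10 - 74\right)\right) = -28551 - \left(-2 - -168\right) = -28551 - \left(-2 + 168\right) = -28551 - 166 = -28717$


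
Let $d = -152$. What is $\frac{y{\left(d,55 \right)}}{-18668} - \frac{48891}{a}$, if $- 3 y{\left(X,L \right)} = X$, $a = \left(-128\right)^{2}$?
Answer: $- \frac{685145483}{229392384} \approx -2.9868$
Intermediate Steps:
$a = 16384$
$y{\left(X,L \right)} = - \frac{X}{3}$
$\frac{y{\left(d,55 \right)}}{-18668} - \frac{48891}{a} = \frac{\left(- \frac{1}{3}\right) \left(-152\right)}{-18668} - \frac{48891}{16384} = \frac{152}{3} \left(- \frac{1}{18668}\right) - \frac{48891}{16384} = - \frac{38}{14001} - \frac{48891}{16384} = - \frac{685145483}{229392384}$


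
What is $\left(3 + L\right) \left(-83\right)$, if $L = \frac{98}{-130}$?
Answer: $- \frac{12118}{65} \approx -186.43$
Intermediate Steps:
$L = - \frac{49}{65}$ ($L = 98 \left(- \frac{1}{130}\right) = - \frac{49}{65} \approx -0.75385$)
$\left(3 + L\right) \left(-83\right) = \left(3 - \frac{49}{65}\right) \left(-83\right) = \frac{146}{65} \left(-83\right) = - \frac{12118}{65}$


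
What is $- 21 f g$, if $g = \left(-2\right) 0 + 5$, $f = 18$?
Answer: $-1890$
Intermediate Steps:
$g = 5$ ($g = 0 + 5 = 5$)
$- 21 f g = \left(-21\right) 18 \cdot 5 = \left(-378\right) 5 = -1890$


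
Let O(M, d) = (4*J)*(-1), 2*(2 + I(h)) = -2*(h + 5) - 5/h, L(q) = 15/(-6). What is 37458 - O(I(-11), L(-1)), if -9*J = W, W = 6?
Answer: 112366/3 ≈ 37455.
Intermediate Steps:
J = -2/3 (J = -1/9*6 = -2/3 ≈ -0.66667)
L(q) = -5/2 (L(q) = 15*(-1/6) = -5/2)
I(h) = -7 - h - 5/(2*h) (I(h) = -2 + (-2*(h + 5) - 5/h)/2 = -2 + (-2*(5 + h) - 5/h)/2 = -2 + ((-10 - 2*h) - 5/h)/2 = -2 + (-10 - 5/h - 2*h)/2 = -2 + (-5 - h - 5/(2*h)) = -7 - h - 5/(2*h))
O(M, d) = 8/3 (O(M, d) = (4*(-2/3))*(-1) = -8/3*(-1) = 8/3)
37458 - O(I(-11), L(-1)) = 37458 - 1*8/3 = 37458 - 8/3 = 112366/3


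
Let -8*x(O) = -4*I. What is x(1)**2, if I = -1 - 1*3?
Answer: 4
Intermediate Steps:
I = -4 (I = -1 - 3 = -4)
x(O) = -2 (x(O) = -(-1)*(-4)/2 = -1/8*16 = -2)
x(1)**2 = (-2)**2 = 4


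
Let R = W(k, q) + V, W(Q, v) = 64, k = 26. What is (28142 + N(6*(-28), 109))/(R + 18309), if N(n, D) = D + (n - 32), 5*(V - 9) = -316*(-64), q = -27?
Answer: 140255/112134 ≈ 1.2508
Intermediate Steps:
V = 20269/5 (V = 9 + (-316*(-64))/5 = 9 + (1/5)*20224 = 9 + 20224/5 = 20269/5 ≈ 4053.8)
R = 20589/5 (R = 64 + 20269/5 = 20589/5 ≈ 4117.8)
N(n, D) = -32 + D + n (N(n, D) = D + (-32 + n) = -32 + D + n)
(28142 + N(6*(-28), 109))/(R + 18309) = (28142 + (-32 + 109 + 6*(-28)))/(20589/5 + 18309) = (28142 + (-32 + 109 - 168))/(112134/5) = (28142 - 91)*(5/112134) = 28051*(5/112134) = 140255/112134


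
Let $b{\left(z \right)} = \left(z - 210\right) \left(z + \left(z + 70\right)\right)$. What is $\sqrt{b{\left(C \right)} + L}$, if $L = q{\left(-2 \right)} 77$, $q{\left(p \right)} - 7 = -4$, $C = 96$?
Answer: $3 i \sqrt{3293} \approx 172.15 i$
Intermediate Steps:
$b{\left(z \right)} = \left(-210 + z\right) \left(70 + 2 z\right)$ ($b{\left(z \right)} = \left(-210 + z\right) \left(z + \left(70 + z\right)\right) = \left(-210 + z\right) \left(70 + 2 z\right)$)
$q{\left(p \right)} = 3$ ($q{\left(p \right)} = 7 - 4 = 3$)
$L = 231$ ($L = 3 \cdot 77 = 231$)
$\sqrt{b{\left(C \right)} + L} = \sqrt{\left(-14700 - 33600 + 2 \cdot 96^{2}\right) + 231} = \sqrt{\left(-14700 - 33600 + 2 \cdot 9216\right) + 231} = \sqrt{\left(-14700 - 33600 + 18432\right) + 231} = \sqrt{-29868 + 231} = \sqrt{-29637} = 3 i \sqrt{3293}$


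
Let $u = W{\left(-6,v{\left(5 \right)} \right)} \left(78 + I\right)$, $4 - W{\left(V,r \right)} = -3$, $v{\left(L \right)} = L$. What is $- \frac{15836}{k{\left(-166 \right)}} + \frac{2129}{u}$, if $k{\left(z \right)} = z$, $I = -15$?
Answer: $\frac{3668545}{36603} \approx 100.23$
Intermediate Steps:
$W{\left(V,r \right)} = 7$ ($W{\left(V,r \right)} = 4 - -3 = 4 + 3 = 7$)
$u = 441$ ($u = 7 \left(78 - 15\right) = 7 \cdot 63 = 441$)
$- \frac{15836}{k{\left(-166 \right)}} + \frac{2129}{u} = - \frac{15836}{-166} + \frac{2129}{441} = \left(-15836\right) \left(- \frac{1}{166}\right) + 2129 \cdot \frac{1}{441} = \frac{7918}{83} + \frac{2129}{441} = \frac{3668545}{36603}$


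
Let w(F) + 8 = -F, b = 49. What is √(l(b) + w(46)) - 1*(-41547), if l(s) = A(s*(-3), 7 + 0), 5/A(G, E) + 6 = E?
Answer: 41547 + 7*I ≈ 41547.0 + 7.0*I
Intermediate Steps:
w(F) = -8 - F
A(G, E) = 5/(-6 + E)
l(s) = 5 (l(s) = 5/(-6 + (7 + 0)) = 5/(-6 + 7) = 5/1 = 5*1 = 5)
√(l(b) + w(46)) - 1*(-41547) = √(5 + (-8 - 1*46)) - 1*(-41547) = √(5 + (-8 - 46)) + 41547 = √(5 - 54) + 41547 = √(-49) + 41547 = 7*I + 41547 = 41547 + 7*I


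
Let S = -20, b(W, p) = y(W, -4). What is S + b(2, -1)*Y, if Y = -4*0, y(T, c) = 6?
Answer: -20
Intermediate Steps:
b(W, p) = 6
Y = 0
S + b(2, -1)*Y = -20 + 6*0 = -20 + 0 = -20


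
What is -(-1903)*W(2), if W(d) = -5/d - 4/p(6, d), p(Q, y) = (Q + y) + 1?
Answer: -100859/18 ≈ -5603.3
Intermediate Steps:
p(Q, y) = 1 + Q + y
W(d) = -5/d - 4/(7 + d) (W(d) = -5/d - 4/(1 + 6 + d) = -5/d - 4/(7 + d))
-(-1903)*W(2) = -(-1903)*(-35 - 9*2)/(2*(7 + 2)) = -(-1903)*(½)*(-35 - 18)/9 = -(-1903)*(½)*(⅑)*(-53) = -(-1903)*(-53)/18 = -1903*53/18 = -100859/18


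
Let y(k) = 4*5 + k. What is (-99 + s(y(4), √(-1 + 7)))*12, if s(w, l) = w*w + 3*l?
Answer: 5724 + 36*√6 ≈ 5812.2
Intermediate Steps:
y(k) = 20 + k
s(w, l) = w² + 3*l
(-99 + s(y(4), √(-1 + 7)))*12 = (-99 + ((20 + 4)² + 3*√(-1 + 7)))*12 = (-99 + (24² + 3*√6))*12 = (-99 + (576 + 3*√6))*12 = (477 + 3*√6)*12 = 5724 + 36*√6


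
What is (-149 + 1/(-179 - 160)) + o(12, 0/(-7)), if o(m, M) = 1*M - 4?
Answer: -51868/339 ≈ -153.00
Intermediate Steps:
o(m, M) = -4 + M (o(m, M) = M - 4 = -4 + M)
(-149 + 1/(-179 - 160)) + o(12, 0/(-7)) = (-149 + 1/(-179 - 160)) + (-4 + 0/(-7)) = (-149 + 1/(-339)) + (-4 + 0*(-⅐)) = (-149 - 1/339) + (-4 + 0) = -50512/339 - 4 = -51868/339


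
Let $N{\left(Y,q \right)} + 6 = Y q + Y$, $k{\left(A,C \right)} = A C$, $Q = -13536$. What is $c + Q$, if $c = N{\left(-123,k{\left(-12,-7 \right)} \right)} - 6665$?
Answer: $-30662$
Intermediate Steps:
$N{\left(Y,q \right)} = -6 + Y + Y q$ ($N{\left(Y,q \right)} = -6 + \left(Y q + Y\right) = -6 + \left(Y + Y q\right) = -6 + Y + Y q$)
$c = -17126$ ($c = \left(-6 - 123 - 123 \left(\left(-12\right) \left(-7\right)\right)\right) - 6665 = \left(-6 - 123 - 10332\right) - 6665 = -10461 - 6665 = -17126$)
$c + Q = -17126 - 13536 = -30662$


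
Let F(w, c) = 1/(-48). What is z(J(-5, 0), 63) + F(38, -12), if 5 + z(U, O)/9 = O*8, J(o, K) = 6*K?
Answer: 215567/48 ≈ 4491.0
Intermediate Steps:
z(U, O) = -45 + 72*O (z(U, O) = -45 + 9*(O*8) = -45 + 9*(8*O) = -45 + 72*O)
F(w, c) = -1/48
z(J(-5, 0), 63) + F(38, -12) = (-45 + 72*63) - 1/48 = (-45 + 4536) - 1/48 = 4491 - 1/48 = 215567/48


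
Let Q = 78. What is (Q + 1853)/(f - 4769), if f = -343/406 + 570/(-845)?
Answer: -18927662/46760631 ≈ -0.40478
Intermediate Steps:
f = -14893/9802 (f = -343*1/406 + 570*(-1/845) = -49/58 - 114/169 = -14893/9802 ≈ -1.5194)
(Q + 1853)/(f - 4769) = (78 + 1853)/(-14893/9802 - 4769) = 1931/(-46760631/9802) = 1931*(-9802/46760631) = -18927662/46760631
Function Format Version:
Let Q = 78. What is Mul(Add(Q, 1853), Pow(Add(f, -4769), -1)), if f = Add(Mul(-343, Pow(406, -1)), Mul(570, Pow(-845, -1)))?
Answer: Rational(-18927662, 46760631) ≈ -0.40478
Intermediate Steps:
f = Rational(-14893, 9802) (f = Add(Mul(-343, Rational(1, 406)), Mul(570, Rational(-1, 845))) = Add(Rational(-49, 58), Rational(-114, 169)) = Rational(-14893, 9802) ≈ -1.5194)
Mul(Add(Q, 1853), Pow(Add(f, -4769), -1)) = Mul(Add(78, 1853), Pow(Add(Rational(-14893, 9802), -4769), -1)) = Mul(1931, Pow(Rational(-46760631, 9802), -1)) = Mul(1931, Rational(-9802, 46760631)) = Rational(-18927662, 46760631)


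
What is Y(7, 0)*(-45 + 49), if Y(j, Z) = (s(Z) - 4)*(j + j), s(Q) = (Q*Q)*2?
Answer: -224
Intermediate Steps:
s(Q) = 2*Q² (s(Q) = Q²*2 = 2*Q²)
Y(j, Z) = 2*j*(-4 + 2*Z²) (Y(j, Z) = (2*Z² - 4)*(j + j) = (-4 + 2*Z²)*(2*j) = 2*j*(-4 + 2*Z²))
Y(7, 0)*(-45 + 49) = (4*7*(-2 + 0²))*(-45 + 49) = (4*7*(-2 + 0))*4 = (4*7*(-2))*4 = -56*4 = -224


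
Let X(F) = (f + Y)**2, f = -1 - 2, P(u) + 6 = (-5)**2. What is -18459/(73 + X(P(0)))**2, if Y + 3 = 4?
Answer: -2637/847 ≈ -3.1133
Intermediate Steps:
Y = 1 (Y = -3 + 4 = 1)
P(u) = 19 (P(u) = -6 + (-5)**2 = -6 + 25 = 19)
f = -3
X(F) = 4 (X(F) = (-3 + 1)**2 = (-2)**2 = 4)
-18459/(73 + X(P(0)))**2 = -18459/(73 + 4)**2 = -18459/(77**2) = -18459/5929 = -18459*1/5929 = -2637/847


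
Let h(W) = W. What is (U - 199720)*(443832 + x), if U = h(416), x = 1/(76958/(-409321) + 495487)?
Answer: -17940343433755247899016/202813157369 ≈ -8.8457e+10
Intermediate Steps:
x = 409321/202813157369 (x = 1/(76958*(-1/409321) + 495487) = 1/(-76958/409321 + 495487) = 1/(202813157369/409321) = 409321/202813157369 ≈ 2.0182e-6)
U = 416
(U - 199720)*(443832 + x) = (416 - 199720)*(443832 + 409321/202813157369) = -199304*90014969261807329/202813157369 = -17940343433755247899016/202813157369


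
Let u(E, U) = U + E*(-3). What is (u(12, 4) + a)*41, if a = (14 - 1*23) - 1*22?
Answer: -2583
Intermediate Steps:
u(E, U) = U - 3*E
a = -31 (a = (14 - 23) - 22 = -9 - 22 = -31)
(u(12, 4) + a)*41 = ((4 - 3*12) - 31)*41 = ((4 - 36) - 31)*41 = (-32 - 31)*41 = -63*41 = -2583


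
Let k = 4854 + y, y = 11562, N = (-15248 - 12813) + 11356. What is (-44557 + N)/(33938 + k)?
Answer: -30631/25177 ≈ -1.2166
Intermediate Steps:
N = -16705 (N = -28061 + 11356 = -16705)
k = 16416 (k = 4854 + 11562 = 16416)
(-44557 + N)/(33938 + k) = (-44557 - 16705)/(33938 + 16416) = -61262/50354 = -61262*1/50354 = -30631/25177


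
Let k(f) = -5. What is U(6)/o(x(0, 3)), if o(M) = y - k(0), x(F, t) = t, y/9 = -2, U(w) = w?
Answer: -6/13 ≈ -0.46154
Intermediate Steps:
y = -18 (y = 9*(-2) = -18)
o(M) = -13 (o(M) = -18 - 1*(-5) = -18 + 5 = -13)
U(6)/o(x(0, 3)) = 6/(-13) = 6*(-1/13) = -6/13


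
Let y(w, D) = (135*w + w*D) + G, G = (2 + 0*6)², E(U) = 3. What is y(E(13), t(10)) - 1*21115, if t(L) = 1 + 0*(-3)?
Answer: -20703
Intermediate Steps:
G = 4 (G = (2 + 0)² = 2² = 4)
t(L) = 1 (t(L) = 1 + 0 = 1)
y(w, D) = 4 + 135*w + D*w (y(w, D) = (135*w + w*D) + 4 = (135*w + D*w) + 4 = 4 + 135*w + D*w)
y(E(13), t(10)) - 1*21115 = (4 + 135*3 + 1*3) - 1*21115 = (4 + 405 + 3) - 21115 = 412 - 21115 = -20703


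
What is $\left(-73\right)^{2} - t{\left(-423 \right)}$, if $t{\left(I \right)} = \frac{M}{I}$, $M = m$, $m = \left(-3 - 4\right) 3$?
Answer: $\frac{751382}{141} \approx 5329.0$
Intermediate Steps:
$m = -21$ ($m = \left(-7\right) 3 = -21$)
$M = -21$
$t{\left(I \right)} = - \frac{21}{I}$
$\left(-73\right)^{2} - t{\left(-423 \right)} = \left(-73\right)^{2} - - \frac{21}{-423} = 5329 - \left(-21\right) \left(- \frac{1}{423}\right) = 5329 - \frac{7}{141} = \frac{751382}{141}$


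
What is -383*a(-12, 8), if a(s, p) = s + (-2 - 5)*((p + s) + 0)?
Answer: -6128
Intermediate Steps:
a(s, p) = -7*p - 6*s (a(s, p) = s - 7*(p + s) = s + (-7*p - 7*s) = -7*p - 6*s)
-383*a(-12, 8) = -383*(-7*8 - 6*(-12)) = -383*(-56 + 72) = -383*16 = -6128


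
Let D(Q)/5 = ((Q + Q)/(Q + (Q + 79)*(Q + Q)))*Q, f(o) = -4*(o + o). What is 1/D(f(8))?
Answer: -31/640 ≈ -0.048437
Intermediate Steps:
f(o) = -8*o
D(Q) = 10*Q²/(Q + 2*Q*(79 + Q)) (D(Q) = 5*(((Q + Q)/(Q + (Q + 79)*(Q + Q)))*Q) = 5*(((2*Q)/(Q + (79 + Q)*(2*Q)))*Q) = 5*(((2*Q)/(Q + 2*Q*(79 + Q)))*Q) = 5*((2*Q/(Q + 2*Q*(79 + Q)))*Q) = 5*(2*Q²/(Q + 2*Q*(79 + Q))) = 10*Q²/(Q + 2*Q*(79 + Q)))
1/D(f(8)) = 1/(10*(-8*8)/(159 + 2*(-8*8))) = 1/(10*(-64)/(159 + 2*(-64))) = 1/(10*(-64)/(159 - 128)) = 1/(10*(-64)/31) = 1/(10*(-64)*(1/31)) = 1/(-640/31) = -31/640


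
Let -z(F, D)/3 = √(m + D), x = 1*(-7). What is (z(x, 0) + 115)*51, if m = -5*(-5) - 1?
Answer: 5865 - 306*√6 ≈ 5115.5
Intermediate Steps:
m = 24 (m = 25 - 1 = 24)
x = -7
z(F, D) = -3*√(24 + D)
(z(x, 0) + 115)*51 = (-3*√(24 + 0) + 115)*51 = (-6*√6 + 115)*51 = (115 - 6*√6)*51 = 5865 - 306*√6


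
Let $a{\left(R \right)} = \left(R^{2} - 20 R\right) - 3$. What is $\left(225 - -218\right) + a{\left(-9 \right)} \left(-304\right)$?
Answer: $-77989$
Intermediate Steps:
$a{\left(R \right)} = -3 + R^{2} - 20 R$
$\left(225 - -218\right) + a{\left(-9 \right)} \left(-304\right) = \left(225 - -218\right) + \left(-3 + \left(-9\right)^{2} - -180\right) \left(-304\right) = \left(225 + 218\right) + \left(-3 + 81 + 180\right) \left(-304\right) = 443 + 258 \left(-304\right) = 443 - 78432 = -77989$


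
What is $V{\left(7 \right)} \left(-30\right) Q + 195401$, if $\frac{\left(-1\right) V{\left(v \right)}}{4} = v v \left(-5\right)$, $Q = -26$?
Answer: $959801$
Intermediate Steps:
$V{\left(v \right)} = 20 v^{2}$ ($V{\left(v \right)} = - 4 v v \left(-5\right) = - 4 v^{2} \left(-5\right) = - 4 \left(- 5 v^{2}\right) = 20 v^{2}$)
$V{\left(7 \right)} \left(-30\right) Q + 195401 = 20 \cdot 7^{2} \left(-30\right) \left(-26\right) + 195401 = 20 \cdot 49 \left(-30\right) \left(-26\right) + 195401 = 980 \left(-30\right) \left(-26\right) + 195401 = \left(-29400\right) \left(-26\right) + 195401 = 764400 + 195401 = 959801$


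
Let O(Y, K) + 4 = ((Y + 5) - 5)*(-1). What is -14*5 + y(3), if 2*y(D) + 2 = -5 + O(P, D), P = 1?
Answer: -76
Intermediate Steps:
O(Y, K) = -4 - Y (O(Y, K) = -4 + ((Y + 5) - 5)*(-1) = -4 + ((5 + Y) - 5)*(-1) = -4 + Y*(-1) = -4 - Y)
y(D) = -6 (y(D) = -1 + (-5 + (-4 - 1*1))/2 = -1 + (-5 + (-4 - 1))/2 = -1 + (-5 - 5)/2 = -1 + (½)*(-10) = -1 - 5 = -6)
-14*5 + y(3) = -14*5 - 6 = -70 - 6 = -76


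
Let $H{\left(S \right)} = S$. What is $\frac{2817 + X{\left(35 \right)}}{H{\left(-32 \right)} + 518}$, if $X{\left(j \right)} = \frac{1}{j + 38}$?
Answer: $\frac{102821}{17739} \approx 5.7963$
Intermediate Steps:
$X{\left(j \right)} = \frac{1}{38 + j}$
$\frac{2817 + X{\left(35 \right)}}{H{\left(-32 \right)} + 518} = \frac{2817 + \frac{1}{38 + 35}}{-32 + 518} = \frac{2817 + \frac{1}{73}}{486} = \left(2817 + \frac{1}{73}\right) \frac{1}{486} = \frac{205642}{73} \cdot \frac{1}{486} = \frac{102821}{17739}$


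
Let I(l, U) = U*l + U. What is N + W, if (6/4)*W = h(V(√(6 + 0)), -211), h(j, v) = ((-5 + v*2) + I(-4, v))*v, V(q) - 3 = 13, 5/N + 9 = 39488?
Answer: -3431988413/118437 ≈ -28977.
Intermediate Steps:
N = 5/39479 (N = 5/(-9 + 39488) = 5/39479 ≈ 0.00012665)
I(l, U) = U + U*l
V(q) = 16 (V(q) = 3 + 13 = 16)
h(j, v) = v*(-5 - v) (h(j, v) = ((-5 + v*2) + v*(1 - 4))*v = ((-5 + 2*v) + v*(-3))*v = ((-5 + 2*v) - 3*v)*v = (-5 - v)*v = v*(-5 - v))
W = -86932/3 (W = 2*(-211*(-5 - 1*(-211)))/3 = 2*(-211*(-5 + 211))/3 = 2*(-211*206)/3 = (⅔)*(-43466) = -86932/3 ≈ -28977.)
N + W = 5/39479 - 86932/3 = -3431988413/118437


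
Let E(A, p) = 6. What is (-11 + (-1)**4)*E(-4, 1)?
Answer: -60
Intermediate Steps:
(-11 + (-1)**4)*E(-4, 1) = (-11 + (-1)**4)*6 = (-11 + 1)*6 = -10*6 = -60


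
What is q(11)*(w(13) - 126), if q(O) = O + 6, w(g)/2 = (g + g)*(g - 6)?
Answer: 4046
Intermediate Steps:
w(g) = 4*g*(-6 + g) (w(g) = 2*((g + g)*(g - 6)) = 2*((2*g)*(-6 + g)) = 2*(2*g*(-6 + g)) = 4*g*(-6 + g))
q(O) = 6 + O
q(11)*(w(13) - 126) = (6 + 11)*(4*13*(-6 + 13) - 126) = 17*(4*13*7 - 126) = 17*(364 - 126) = 17*238 = 4046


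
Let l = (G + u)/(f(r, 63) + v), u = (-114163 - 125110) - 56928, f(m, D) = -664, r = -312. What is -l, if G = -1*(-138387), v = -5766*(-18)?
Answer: 78907/51562 ≈ 1.5303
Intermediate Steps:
v = 103788
G = 138387
u = -296201 (u = -239273 - 56928 = -296201)
l = -78907/51562 (l = (138387 - 296201)/(-664 + 103788) = -157814/103124 = -157814*1/103124 = -78907/51562 ≈ -1.5303)
-l = -1*(-78907/51562) = 78907/51562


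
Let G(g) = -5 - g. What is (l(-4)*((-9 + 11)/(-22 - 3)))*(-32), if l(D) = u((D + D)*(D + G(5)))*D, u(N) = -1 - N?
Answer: 28928/25 ≈ 1157.1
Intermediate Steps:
l(D) = D*(-1 - 2*D*(-10 + D)) (l(D) = (-1 - (D + D)*(D + (-5 - 1*5)))*D = (-1 - 2*D*(D + (-5 - 5)))*D = (-1 - 2*D*(D - 10))*D = (-1 - 2*D*(-10 + D))*D = D*(-1 - 2*D*(-10 + D)))
(l(-4)*((-9 + 11)/(-22 - 3)))*(-32) = ((-1*(-4)*(1 + 2*(-4)*(-10 - 4)))*((-9 + 11)/(-22 - 3)))*(-32) = ((-1*(-4)*(1 + 2*(-4)*(-14)))*(2/(-25)))*(-32) = ((-1*(-4)*(1 + 112))*(2*(-1/25)))*(-32) = (-1*(-4)*113*(-2/25))*(-32) = (452*(-2/25))*(-32) = -904/25*(-32) = 28928/25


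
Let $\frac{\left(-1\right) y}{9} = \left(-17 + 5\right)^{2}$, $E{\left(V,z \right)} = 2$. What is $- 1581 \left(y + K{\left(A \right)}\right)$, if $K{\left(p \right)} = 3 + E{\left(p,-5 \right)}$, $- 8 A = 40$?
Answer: $2041071$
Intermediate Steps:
$A = -5$ ($A = \left(- \frac{1}{8}\right) 40 = -5$)
$K{\left(p \right)} = 5$ ($K{\left(p \right)} = 3 + 2 = 5$)
$y = -1296$ ($y = - 9 \left(-17 + 5\right)^{2} = - 9 \left(-12\right)^{2} = \left(-9\right) 144 = -1296$)
$- 1581 \left(y + K{\left(A \right)}\right) = - 1581 \left(-1296 + 5\right) = \left(-1581\right) \left(-1291\right) = 2041071$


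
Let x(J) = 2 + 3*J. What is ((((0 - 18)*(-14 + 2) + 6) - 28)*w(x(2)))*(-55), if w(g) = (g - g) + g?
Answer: -85360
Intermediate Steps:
w(g) = g (w(g) = 0 + g = g)
((((0 - 18)*(-14 + 2) + 6) - 28)*w(x(2)))*(-55) = ((((0 - 18)*(-14 + 2) + 6) - 28)*(2 + 3*2))*(-55) = (((-18*(-12) + 6) - 28)*(2 + 6))*(-55) = (((216 + 6) - 28)*8)*(-55) = ((222 - 28)*8)*(-55) = (194*8)*(-55) = 1552*(-55) = -85360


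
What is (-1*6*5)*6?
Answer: -180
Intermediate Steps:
(-1*6*5)*6 = -6*5*6 = -30*6 = -180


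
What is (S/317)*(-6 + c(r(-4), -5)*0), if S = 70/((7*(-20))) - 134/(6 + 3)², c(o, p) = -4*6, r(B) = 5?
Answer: 349/8559 ≈ 0.040776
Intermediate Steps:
c(o, p) = -24
S = -349/162 (S = 70/(-140) - 134/(9²) = 70*(-1/140) - 134/81 = -½ - 134*1/81 = -½ - 134/81 = -349/162 ≈ -2.1543)
(S/317)*(-6 + c(r(-4), -5)*0) = (-349/162/317)*(-6 - 24*0) = (-349/162*1/317)*(-6 + 0) = -349/51354*(-6) = 349/8559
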